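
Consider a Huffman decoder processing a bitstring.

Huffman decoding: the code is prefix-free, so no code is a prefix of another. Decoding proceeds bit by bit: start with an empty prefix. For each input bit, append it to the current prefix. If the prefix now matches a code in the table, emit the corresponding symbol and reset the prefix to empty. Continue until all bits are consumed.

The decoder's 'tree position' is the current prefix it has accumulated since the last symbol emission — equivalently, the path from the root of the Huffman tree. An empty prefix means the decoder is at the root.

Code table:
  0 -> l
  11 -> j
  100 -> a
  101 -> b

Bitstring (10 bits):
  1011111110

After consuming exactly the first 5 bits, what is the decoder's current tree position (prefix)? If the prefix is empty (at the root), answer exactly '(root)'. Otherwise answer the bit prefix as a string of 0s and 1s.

Bit 0: prefix='1' (no match yet)
Bit 1: prefix='10' (no match yet)
Bit 2: prefix='101' -> emit 'b', reset
Bit 3: prefix='1' (no match yet)
Bit 4: prefix='11' -> emit 'j', reset

Answer: (root)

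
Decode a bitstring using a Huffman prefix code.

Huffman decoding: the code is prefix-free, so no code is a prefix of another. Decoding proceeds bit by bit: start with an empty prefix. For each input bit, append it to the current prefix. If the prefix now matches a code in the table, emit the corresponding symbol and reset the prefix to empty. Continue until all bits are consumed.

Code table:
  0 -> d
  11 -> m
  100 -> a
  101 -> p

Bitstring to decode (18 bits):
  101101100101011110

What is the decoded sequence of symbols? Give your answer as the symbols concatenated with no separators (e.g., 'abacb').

Answer: ppapdmmd

Derivation:
Bit 0: prefix='1' (no match yet)
Bit 1: prefix='10' (no match yet)
Bit 2: prefix='101' -> emit 'p', reset
Bit 3: prefix='1' (no match yet)
Bit 4: prefix='10' (no match yet)
Bit 5: prefix='101' -> emit 'p', reset
Bit 6: prefix='1' (no match yet)
Bit 7: prefix='10' (no match yet)
Bit 8: prefix='100' -> emit 'a', reset
Bit 9: prefix='1' (no match yet)
Bit 10: prefix='10' (no match yet)
Bit 11: prefix='101' -> emit 'p', reset
Bit 12: prefix='0' -> emit 'd', reset
Bit 13: prefix='1' (no match yet)
Bit 14: prefix='11' -> emit 'm', reset
Bit 15: prefix='1' (no match yet)
Bit 16: prefix='11' -> emit 'm', reset
Bit 17: prefix='0' -> emit 'd', reset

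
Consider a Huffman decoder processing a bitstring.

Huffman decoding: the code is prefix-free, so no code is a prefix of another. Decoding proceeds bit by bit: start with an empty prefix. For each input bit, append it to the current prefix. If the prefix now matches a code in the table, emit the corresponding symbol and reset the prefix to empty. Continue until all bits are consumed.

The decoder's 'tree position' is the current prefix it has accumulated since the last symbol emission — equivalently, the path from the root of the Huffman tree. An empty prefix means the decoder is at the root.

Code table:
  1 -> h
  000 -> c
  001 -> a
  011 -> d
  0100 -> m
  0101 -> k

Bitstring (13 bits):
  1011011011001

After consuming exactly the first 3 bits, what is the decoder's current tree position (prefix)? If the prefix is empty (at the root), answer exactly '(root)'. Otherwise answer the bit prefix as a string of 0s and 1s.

Answer: 01

Derivation:
Bit 0: prefix='1' -> emit 'h', reset
Bit 1: prefix='0' (no match yet)
Bit 2: prefix='01' (no match yet)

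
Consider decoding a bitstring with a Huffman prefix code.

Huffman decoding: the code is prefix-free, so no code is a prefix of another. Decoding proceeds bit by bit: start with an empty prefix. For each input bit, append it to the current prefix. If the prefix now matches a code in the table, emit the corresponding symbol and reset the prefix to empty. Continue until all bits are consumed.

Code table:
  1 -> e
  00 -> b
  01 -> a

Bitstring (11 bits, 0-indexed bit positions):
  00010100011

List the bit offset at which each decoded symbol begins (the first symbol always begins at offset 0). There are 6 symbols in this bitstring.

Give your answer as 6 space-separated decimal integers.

Bit 0: prefix='0' (no match yet)
Bit 1: prefix='00' -> emit 'b', reset
Bit 2: prefix='0' (no match yet)
Bit 3: prefix='01' -> emit 'a', reset
Bit 4: prefix='0' (no match yet)
Bit 5: prefix='01' -> emit 'a', reset
Bit 6: prefix='0' (no match yet)
Bit 7: prefix='00' -> emit 'b', reset
Bit 8: prefix='0' (no match yet)
Bit 9: prefix='01' -> emit 'a', reset
Bit 10: prefix='1' -> emit 'e', reset

Answer: 0 2 4 6 8 10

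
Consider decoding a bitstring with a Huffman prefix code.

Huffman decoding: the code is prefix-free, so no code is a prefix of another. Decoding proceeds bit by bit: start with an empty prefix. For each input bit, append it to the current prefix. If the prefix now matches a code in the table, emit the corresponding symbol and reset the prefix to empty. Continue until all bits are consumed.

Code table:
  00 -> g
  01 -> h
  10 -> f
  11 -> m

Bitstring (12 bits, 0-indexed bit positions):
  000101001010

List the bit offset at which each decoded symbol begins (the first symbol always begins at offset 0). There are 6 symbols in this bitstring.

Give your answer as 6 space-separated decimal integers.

Answer: 0 2 4 6 8 10

Derivation:
Bit 0: prefix='0' (no match yet)
Bit 1: prefix='00' -> emit 'g', reset
Bit 2: prefix='0' (no match yet)
Bit 3: prefix='01' -> emit 'h', reset
Bit 4: prefix='0' (no match yet)
Bit 5: prefix='01' -> emit 'h', reset
Bit 6: prefix='0' (no match yet)
Bit 7: prefix='00' -> emit 'g', reset
Bit 8: prefix='1' (no match yet)
Bit 9: prefix='10' -> emit 'f', reset
Bit 10: prefix='1' (no match yet)
Bit 11: prefix='10' -> emit 'f', reset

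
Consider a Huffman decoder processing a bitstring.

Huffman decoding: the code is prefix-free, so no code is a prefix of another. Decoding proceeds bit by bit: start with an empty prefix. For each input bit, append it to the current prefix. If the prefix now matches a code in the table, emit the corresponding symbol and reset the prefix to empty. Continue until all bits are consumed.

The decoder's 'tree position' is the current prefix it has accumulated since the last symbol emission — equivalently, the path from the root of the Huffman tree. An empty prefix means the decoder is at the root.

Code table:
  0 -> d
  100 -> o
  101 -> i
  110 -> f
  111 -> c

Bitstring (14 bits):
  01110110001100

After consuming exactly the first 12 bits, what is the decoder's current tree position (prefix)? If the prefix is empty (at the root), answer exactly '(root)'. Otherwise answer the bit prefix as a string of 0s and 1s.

Answer: 11

Derivation:
Bit 0: prefix='0' -> emit 'd', reset
Bit 1: prefix='1' (no match yet)
Bit 2: prefix='11' (no match yet)
Bit 3: prefix='111' -> emit 'c', reset
Bit 4: prefix='0' -> emit 'd', reset
Bit 5: prefix='1' (no match yet)
Bit 6: prefix='11' (no match yet)
Bit 7: prefix='110' -> emit 'f', reset
Bit 8: prefix='0' -> emit 'd', reset
Bit 9: prefix='0' -> emit 'd', reset
Bit 10: prefix='1' (no match yet)
Bit 11: prefix='11' (no match yet)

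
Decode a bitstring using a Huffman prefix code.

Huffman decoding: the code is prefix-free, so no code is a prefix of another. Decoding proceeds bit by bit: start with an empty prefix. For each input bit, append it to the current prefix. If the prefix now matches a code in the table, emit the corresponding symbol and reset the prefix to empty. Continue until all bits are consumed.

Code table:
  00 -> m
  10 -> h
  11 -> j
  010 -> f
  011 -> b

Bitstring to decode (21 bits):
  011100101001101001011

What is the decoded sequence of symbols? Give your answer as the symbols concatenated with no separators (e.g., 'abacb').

Answer: bhfhbffj

Derivation:
Bit 0: prefix='0' (no match yet)
Bit 1: prefix='01' (no match yet)
Bit 2: prefix='011' -> emit 'b', reset
Bit 3: prefix='1' (no match yet)
Bit 4: prefix='10' -> emit 'h', reset
Bit 5: prefix='0' (no match yet)
Bit 6: prefix='01' (no match yet)
Bit 7: prefix='010' -> emit 'f', reset
Bit 8: prefix='1' (no match yet)
Bit 9: prefix='10' -> emit 'h', reset
Bit 10: prefix='0' (no match yet)
Bit 11: prefix='01' (no match yet)
Bit 12: prefix='011' -> emit 'b', reset
Bit 13: prefix='0' (no match yet)
Bit 14: prefix='01' (no match yet)
Bit 15: prefix='010' -> emit 'f', reset
Bit 16: prefix='0' (no match yet)
Bit 17: prefix='01' (no match yet)
Bit 18: prefix='010' -> emit 'f', reset
Bit 19: prefix='1' (no match yet)
Bit 20: prefix='11' -> emit 'j', reset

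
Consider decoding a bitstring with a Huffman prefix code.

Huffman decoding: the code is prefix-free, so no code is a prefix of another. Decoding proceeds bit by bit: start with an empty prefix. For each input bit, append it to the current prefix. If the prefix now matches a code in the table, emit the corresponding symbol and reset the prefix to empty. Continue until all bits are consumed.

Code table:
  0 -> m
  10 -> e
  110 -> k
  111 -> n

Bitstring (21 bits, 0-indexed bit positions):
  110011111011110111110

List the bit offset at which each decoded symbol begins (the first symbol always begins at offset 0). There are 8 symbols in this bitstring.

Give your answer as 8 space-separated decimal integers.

Bit 0: prefix='1' (no match yet)
Bit 1: prefix='11' (no match yet)
Bit 2: prefix='110' -> emit 'k', reset
Bit 3: prefix='0' -> emit 'm', reset
Bit 4: prefix='1' (no match yet)
Bit 5: prefix='11' (no match yet)
Bit 6: prefix='111' -> emit 'n', reset
Bit 7: prefix='1' (no match yet)
Bit 8: prefix='11' (no match yet)
Bit 9: prefix='110' -> emit 'k', reset
Bit 10: prefix='1' (no match yet)
Bit 11: prefix='11' (no match yet)
Bit 12: prefix='111' -> emit 'n', reset
Bit 13: prefix='1' (no match yet)
Bit 14: prefix='10' -> emit 'e', reset
Bit 15: prefix='1' (no match yet)
Bit 16: prefix='11' (no match yet)
Bit 17: prefix='111' -> emit 'n', reset
Bit 18: prefix='1' (no match yet)
Bit 19: prefix='11' (no match yet)
Bit 20: prefix='110' -> emit 'k', reset

Answer: 0 3 4 7 10 13 15 18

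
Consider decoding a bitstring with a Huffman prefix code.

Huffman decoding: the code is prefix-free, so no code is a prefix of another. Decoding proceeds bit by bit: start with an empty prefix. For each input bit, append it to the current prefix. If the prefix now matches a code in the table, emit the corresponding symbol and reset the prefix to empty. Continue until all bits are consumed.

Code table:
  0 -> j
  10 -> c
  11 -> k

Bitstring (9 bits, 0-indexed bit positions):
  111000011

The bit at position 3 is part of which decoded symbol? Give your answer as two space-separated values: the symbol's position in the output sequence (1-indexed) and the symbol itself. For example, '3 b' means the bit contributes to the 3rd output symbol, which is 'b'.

Answer: 2 c

Derivation:
Bit 0: prefix='1' (no match yet)
Bit 1: prefix='11' -> emit 'k', reset
Bit 2: prefix='1' (no match yet)
Bit 3: prefix='10' -> emit 'c', reset
Bit 4: prefix='0' -> emit 'j', reset
Bit 5: prefix='0' -> emit 'j', reset
Bit 6: prefix='0' -> emit 'j', reset
Bit 7: prefix='1' (no match yet)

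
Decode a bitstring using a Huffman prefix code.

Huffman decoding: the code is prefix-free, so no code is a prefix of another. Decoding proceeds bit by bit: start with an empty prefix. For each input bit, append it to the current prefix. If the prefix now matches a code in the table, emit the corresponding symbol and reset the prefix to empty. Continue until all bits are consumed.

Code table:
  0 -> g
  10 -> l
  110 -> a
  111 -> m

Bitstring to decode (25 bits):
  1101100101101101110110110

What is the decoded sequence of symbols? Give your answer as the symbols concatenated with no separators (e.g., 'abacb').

Bit 0: prefix='1' (no match yet)
Bit 1: prefix='11' (no match yet)
Bit 2: prefix='110' -> emit 'a', reset
Bit 3: prefix='1' (no match yet)
Bit 4: prefix='11' (no match yet)
Bit 5: prefix='110' -> emit 'a', reset
Bit 6: prefix='0' -> emit 'g', reset
Bit 7: prefix='1' (no match yet)
Bit 8: prefix='10' -> emit 'l', reset
Bit 9: prefix='1' (no match yet)
Bit 10: prefix='11' (no match yet)
Bit 11: prefix='110' -> emit 'a', reset
Bit 12: prefix='1' (no match yet)
Bit 13: prefix='11' (no match yet)
Bit 14: prefix='110' -> emit 'a', reset
Bit 15: prefix='1' (no match yet)
Bit 16: prefix='11' (no match yet)
Bit 17: prefix='111' -> emit 'm', reset
Bit 18: prefix='0' -> emit 'g', reset
Bit 19: prefix='1' (no match yet)
Bit 20: prefix='11' (no match yet)
Bit 21: prefix='110' -> emit 'a', reset
Bit 22: prefix='1' (no match yet)
Bit 23: prefix='11' (no match yet)
Bit 24: prefix='110' -> emit 'a', reset

Answer: aaglaamgaa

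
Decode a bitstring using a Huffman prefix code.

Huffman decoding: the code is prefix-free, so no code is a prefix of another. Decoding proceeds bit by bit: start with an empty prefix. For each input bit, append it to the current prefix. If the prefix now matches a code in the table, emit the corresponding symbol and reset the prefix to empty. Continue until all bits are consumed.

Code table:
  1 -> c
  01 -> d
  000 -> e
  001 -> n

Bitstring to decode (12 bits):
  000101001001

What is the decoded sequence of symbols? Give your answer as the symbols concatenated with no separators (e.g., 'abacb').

Answer: ecdnn

Derivation:
Bit 0: prefix='0' (no match yet)
Bit 1: prefix='00' (no match yet)
Bit 2: prefix='000' -> emit 'e', reset
Bit 3: prefix='1' -> emit 'c', reset
Bit 4: prefix='0' (no match yet)
Bit 5: prefix='01' -> emit 'd', reset
Bit 6: prefix='0' (no match yet)
Bit 7: prefix='00' (no match yet)
Bit 8: prefix='001' -> emit 'n', reset
Bit 9: prefix='0' (no match yet)
Bit 10: prefix='00' (no match yet)
Bit 11: prefix='001' -> emit 'n', reset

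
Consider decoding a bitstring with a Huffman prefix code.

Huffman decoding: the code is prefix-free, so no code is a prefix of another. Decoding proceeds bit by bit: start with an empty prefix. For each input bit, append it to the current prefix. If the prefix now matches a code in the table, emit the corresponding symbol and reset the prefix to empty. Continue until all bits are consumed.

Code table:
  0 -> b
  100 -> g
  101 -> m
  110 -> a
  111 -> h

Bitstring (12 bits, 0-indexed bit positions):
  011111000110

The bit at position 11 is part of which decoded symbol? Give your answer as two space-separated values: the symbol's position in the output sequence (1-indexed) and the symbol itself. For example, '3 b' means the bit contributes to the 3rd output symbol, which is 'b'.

Bit 0: prefix='0' -> emit 'b', reset
Bit 1: prefix='1' (no match yet)
Bit 2: prefix='11' (no match yet)
Bit 3: prefix='111' -> emit 'h', reset
Bit 4: prefix='1' (no match yet)
Bit 5: prefix='11' (no match yet)
Bit 6: prefix='110' -> emit 'a', reset
Bit 7: prefix='0' -> emit 'b', reset
Bit 8: prefix='0' -> emit 'b', reset
Bit 9: prefix='1' (no match yet)
Bit 10: prefix='11' (no match yet)
Bit 11: prefix='110' -> emit 'a', reset

Answer: 6 a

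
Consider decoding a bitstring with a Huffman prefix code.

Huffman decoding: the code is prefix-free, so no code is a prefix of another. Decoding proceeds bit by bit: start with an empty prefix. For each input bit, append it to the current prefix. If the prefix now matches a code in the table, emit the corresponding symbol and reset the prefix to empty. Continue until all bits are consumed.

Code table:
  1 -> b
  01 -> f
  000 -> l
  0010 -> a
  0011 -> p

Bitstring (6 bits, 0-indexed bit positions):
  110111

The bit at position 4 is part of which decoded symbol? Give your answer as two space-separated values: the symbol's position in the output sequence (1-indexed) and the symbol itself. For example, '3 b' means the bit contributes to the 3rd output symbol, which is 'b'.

Answer: 4 b

Derivation:
Bit 0: prefix='1' -> emit 'b', reset
Bit 1: prefix='1' -> emit 'b', reset
Bit 2: prefix='0' (no match yet)
Bit 3: prefix='01' -> emit 'f', reset
Bit 4: prefix='1' -> emit 'b', reset
Bit 5: prefix='1' -> emit 'b', reset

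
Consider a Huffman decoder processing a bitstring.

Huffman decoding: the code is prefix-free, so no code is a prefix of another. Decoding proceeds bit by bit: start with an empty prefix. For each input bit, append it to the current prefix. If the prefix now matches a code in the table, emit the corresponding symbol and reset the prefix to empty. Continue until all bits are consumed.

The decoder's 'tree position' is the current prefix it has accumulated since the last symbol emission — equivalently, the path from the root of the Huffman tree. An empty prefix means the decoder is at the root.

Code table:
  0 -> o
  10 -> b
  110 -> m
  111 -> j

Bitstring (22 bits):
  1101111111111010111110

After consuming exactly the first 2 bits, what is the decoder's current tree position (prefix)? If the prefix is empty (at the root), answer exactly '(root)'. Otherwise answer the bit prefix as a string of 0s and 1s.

Bit 0: prefix='1' (no match yet)
Bit 1: prefix='11' (no match yet)

Answer: 11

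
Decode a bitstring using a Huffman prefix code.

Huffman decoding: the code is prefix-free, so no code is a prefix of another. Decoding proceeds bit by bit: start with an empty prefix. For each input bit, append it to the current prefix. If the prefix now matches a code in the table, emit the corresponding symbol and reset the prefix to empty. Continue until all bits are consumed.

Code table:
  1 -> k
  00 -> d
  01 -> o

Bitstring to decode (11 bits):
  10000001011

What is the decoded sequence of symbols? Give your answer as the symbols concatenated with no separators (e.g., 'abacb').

Answer: kdddkok

Derivation:
Bit 0: prefix='1' -> emit 'k', reset
Bit 1: prefix='0' (no match yet)
Bit 2: prefix='00' -> emit 'd', reset
Bit 3: prefix='0' (no match yet)
Bit 4: prefix='00' -> emit 'd', reset
Bit 5: prefix='0' (no match yet)
Bit 6: prefix='00' -> emit 'd', reset
Bit 7: prefix='1' -> emit 'k', reset
Bit 8: prefix='0' (no match yet)
Bit 9: prefix='01' -> emit 'o', reset
Bit 10: prefix='1' -> emit 'k', reset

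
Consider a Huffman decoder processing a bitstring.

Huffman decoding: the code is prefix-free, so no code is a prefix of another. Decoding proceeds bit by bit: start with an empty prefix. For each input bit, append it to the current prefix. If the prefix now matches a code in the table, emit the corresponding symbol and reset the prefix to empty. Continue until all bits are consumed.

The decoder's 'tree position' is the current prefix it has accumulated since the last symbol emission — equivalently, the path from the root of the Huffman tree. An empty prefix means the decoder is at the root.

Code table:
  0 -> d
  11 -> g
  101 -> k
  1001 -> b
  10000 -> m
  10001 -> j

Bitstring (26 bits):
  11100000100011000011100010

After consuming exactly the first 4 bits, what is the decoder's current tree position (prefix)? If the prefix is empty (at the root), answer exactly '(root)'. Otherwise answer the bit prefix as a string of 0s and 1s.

Bit 0: prefix='1' (no match yet)
Bit 1: prefix='11' -> emit 'g', reset
Bit 2: prefix='1' (no match yet)
Bit 3: prefix='10' (no match yet)

Answer: 10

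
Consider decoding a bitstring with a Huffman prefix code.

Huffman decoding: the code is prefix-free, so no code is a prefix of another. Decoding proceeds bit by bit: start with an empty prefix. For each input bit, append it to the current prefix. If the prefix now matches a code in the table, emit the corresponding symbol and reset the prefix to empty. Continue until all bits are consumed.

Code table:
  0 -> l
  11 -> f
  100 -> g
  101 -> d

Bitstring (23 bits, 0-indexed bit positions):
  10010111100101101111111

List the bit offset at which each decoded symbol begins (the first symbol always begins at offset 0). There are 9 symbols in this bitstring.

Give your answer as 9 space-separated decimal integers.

Bit 0: prefix='1' (no match yet)
Bit 1: prefix='10' (no match yet)
Bit 2: prefix='100' -> emit 'g', reset
Bit 3: prefix='1' (no match yet)
Bit 4: prefix='10' (no match yet)
Bit 5: prefix='101' -> emit 'd', reset
Bit 6: prefix='1' (no match yet)
Bit 7: prefix='11' -> emit 'f', reset
Bit 8: prefix='1' (no match yet)
Bit 9: prefix='10' (no match yet)
Bit 10: prefix='100' -> emit 'g', reset
Bit 11: prefix='1' (no match yet)
Bit 12: prefix='10' (no match yet)
Bit 13: prefix='101' -> emit 'd', reset
Bit 14: prefix='1' (no match yet)
Bit 15: prefix='10' (no match yet)
Bit 16: prefix='101' -> emit 'd', reset
Bit 17: prefix='1' (no match yet)
Bit 18: prefix='11' -> emit 'f', reset
Bit 19: prefix='1' (no match yet)
Bit 20: prefix='11' -> emit 'f', reset
Bit 21: prefix='1' (no match yet)
Bit 22: prefix='11' -> emit 'f', reset

Answer: 0 3 6 8 11 14 17 19 21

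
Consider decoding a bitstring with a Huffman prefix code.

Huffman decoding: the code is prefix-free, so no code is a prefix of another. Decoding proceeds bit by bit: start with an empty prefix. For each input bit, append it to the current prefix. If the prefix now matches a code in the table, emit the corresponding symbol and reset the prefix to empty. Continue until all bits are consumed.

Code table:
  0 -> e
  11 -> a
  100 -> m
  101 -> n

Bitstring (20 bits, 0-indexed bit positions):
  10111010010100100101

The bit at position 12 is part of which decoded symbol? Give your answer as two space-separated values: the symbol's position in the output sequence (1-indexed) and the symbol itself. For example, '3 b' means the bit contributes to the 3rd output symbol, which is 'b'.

Answer: 6 e

Derivation:
Bit 0: prefix='1' (no match yet)
Bit 1: prefix='10' (no match yet)
Bit 2: prefix='101' -> emit 'n', reset
Bit 3: prefix='1' (no match yet)
Bit 4: prefix='11' -> emit 'a', reset
Bit 5: prefix='0' -> emit 'e', reset
Bit 6: prefix='1' (no match yet)
Bit 7: prefix='10' (no match yet)
Bit 8: prefix='100' -> emit 'm', reset
Bit 9: prefix='1' (no match yet)
Bit 10: prefix='10' (no match yet)
Bit 11: prefix='101' -> emit 'n', reset
Bit 12: prefix='0' -> emit 'e', reset
Bit 13: prefix='0' -> emit 'e', reset
Bit 14: prefix='1' (no match yet)
Bit 15: prefix='10' (no match yet)
Bit 16: prefix='100' -> emit 'm', reset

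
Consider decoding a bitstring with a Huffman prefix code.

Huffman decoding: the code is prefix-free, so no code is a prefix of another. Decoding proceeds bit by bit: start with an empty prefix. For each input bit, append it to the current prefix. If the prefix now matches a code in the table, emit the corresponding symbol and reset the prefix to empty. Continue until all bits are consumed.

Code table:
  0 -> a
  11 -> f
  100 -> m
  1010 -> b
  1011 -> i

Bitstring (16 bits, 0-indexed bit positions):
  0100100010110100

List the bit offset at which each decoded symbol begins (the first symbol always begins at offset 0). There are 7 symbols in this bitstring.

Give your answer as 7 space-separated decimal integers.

Bit 0: prefix='0' -> emit 'a', reset
Bit 1: prefix='1' (no match yet)
Bit 2: prefix='10' (no match yet)
Bit 3: prefix='100' -> emit 'm', reset
Bit 4: prefix='1' (no match yet)
Bit 5: prefix='10' (no match yet)
Bit 6: prefix='100' -> emit 'm', reset
Bit 7: prefix='0' -> emit 'a', reset
Bit 8: prefix='1' (no match yet)
Bit 9: prefix='10' (no match yet)
Bit 10: prefix='101' (no match yet)
Bit 11: prefix='1011' -> emit 'i', reset
Bit 12: prefix='0' -> emit 'a', reset
Bit 13: prefix='1' (no match yet)
Bit 14: prefix='10' (no match yet)
Bit 15: prefix='100' -> emit 'm', reset

Answer: 0 1 4 7 8 12 13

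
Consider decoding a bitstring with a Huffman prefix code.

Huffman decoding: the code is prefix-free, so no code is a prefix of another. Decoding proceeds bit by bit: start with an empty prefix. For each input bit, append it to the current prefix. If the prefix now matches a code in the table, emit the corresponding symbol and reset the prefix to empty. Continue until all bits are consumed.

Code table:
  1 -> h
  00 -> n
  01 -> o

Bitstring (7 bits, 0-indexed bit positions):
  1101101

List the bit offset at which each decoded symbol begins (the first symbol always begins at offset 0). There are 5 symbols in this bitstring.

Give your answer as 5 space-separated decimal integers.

Bit 0: prefix='1' -> emit 'h', reset
Bit 1: prefix='1' -> emit 'h', reset
Bit 2: prefix='0' (no match yet)
Bit 3: prefix='01' -> emit 'o', reset
Bit 4: prefix='1' -> emit 'h', reset
Bit 5: prefix='0' (no match yet)
Bit 6: prefix='01' -> emit 'o', reset

Answer: 0 1 2 4 5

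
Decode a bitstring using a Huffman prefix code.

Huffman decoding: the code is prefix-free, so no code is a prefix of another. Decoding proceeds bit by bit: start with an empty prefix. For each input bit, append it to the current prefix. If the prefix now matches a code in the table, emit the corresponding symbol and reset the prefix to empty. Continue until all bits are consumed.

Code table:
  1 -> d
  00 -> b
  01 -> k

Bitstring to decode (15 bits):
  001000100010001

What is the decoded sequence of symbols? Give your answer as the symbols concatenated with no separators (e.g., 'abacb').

Answer: bdbkbkbk

Derivation:
Bit 0: prefix='0' (no match yet)
Bit 1: prefix='00' -> emit 'b', reset
Bit 2: prefix='1' -> emit 'd', reset
Bit 3: prefix='0' (no match yet)
Bit 4: prefix='00' -> emit 'b', reset
Bit 5: prefix='0' (no match yet)
Bit 6: prefix='01' -> emit 'k', reset
Bit 7: prefix='0' (no match yet)
Bit 8: prefix='00' -> emit 'b', reset
Bit 9: prefix='0' (no match yet)
Bit 10: prefix='01' -> emit 'k', reset
Bit 11: prefix='0' (no match yet)
Bit 12: prefix='00' -> emit 'b', reset
Bit 13: prefix='0' (no match yet)
Bit 14: prefix='01' -> emit 'k', reset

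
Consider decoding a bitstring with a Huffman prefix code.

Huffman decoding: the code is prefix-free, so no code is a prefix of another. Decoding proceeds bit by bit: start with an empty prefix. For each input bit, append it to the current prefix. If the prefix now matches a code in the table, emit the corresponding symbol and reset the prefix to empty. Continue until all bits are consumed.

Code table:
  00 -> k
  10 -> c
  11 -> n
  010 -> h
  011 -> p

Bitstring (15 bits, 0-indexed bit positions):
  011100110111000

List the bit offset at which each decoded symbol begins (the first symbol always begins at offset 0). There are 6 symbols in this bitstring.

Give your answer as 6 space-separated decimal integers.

Bit 0: prefix='0' (no match yet)
Bit 1: prefix='01' (no match yet)
Bit 2: prefix='011' -> emit 'p', reset
Bit 3: prefix='1' (no match yet)
Bit 4: prefix='10' -> emit 'c', reset
Bit 5: prefix='0' (no match yet)
Bit 6: prefix='01' (no match yet)
Bit 7: prefix='011' -> emit 'p', reset
Bit 8: prefix='0' (no match yet)
Bit 9: prefix='01' (no match yet)
Bit 10: prefix='011' -> emit 'p', reset
Bit 11: prefix='1' (no match yet)
Bit 12: prefix='10' -> emit 'c', reset
Bit 13: prefix='0' (no match yet)
Bit 14: prefix='00' -> emit 'k', reset

Answer: 0 3 5 8 11 13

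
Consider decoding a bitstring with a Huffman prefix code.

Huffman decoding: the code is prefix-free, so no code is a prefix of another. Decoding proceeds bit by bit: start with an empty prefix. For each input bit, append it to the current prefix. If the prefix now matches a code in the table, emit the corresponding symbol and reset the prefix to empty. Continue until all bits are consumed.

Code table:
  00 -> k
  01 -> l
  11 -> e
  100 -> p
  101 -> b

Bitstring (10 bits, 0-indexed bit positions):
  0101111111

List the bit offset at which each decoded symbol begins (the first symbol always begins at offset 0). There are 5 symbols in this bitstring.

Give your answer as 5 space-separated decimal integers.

Bit 0: prefix='0' (no match yet)
Bit 1: prefix='01' -> emit 'l', reset
Bit 2: prefix='0' (no match yet)
Bit 3: prefix='01' -> emit 'l', reset
Bit 4: prefix='1' (no match yet)
Bit 5: prefix='11' -> emit 'e', reset
Bit 6: prefix='1' (no match yet)
Bit 7: prefix='11' -> emit 'e', reset
Bit 8: prefix='1' (no match yet)
Bit 9: prefix='11' -> emit 'e', reset

Answer: 0 2 4 6 8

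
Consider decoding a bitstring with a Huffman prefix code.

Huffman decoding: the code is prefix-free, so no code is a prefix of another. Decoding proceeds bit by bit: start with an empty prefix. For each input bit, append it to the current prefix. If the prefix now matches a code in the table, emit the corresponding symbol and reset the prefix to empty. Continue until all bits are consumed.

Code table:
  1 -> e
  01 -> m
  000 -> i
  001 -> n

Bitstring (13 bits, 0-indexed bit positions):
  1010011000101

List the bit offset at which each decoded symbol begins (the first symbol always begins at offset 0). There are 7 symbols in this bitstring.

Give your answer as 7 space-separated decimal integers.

Answer: 0 1 3 6 7 10 11

Derivation:
Bit 0: prefix='1' -> emit 'e', reset
Bit 1: prefix='0' (no match yet)
Bit 2: prefix='01' -> emit 'm', reset
Bit 3: prefix='0' (no match yet)
Bit 4: prefix='00' (no match yet)
Bit 5: prefix='001' -> emit 'n', reset
Bit 6: prefix='1' -> emit 'e', reset
Bit 7: prefix='0' (no match yet)
Bit 8: prefix='00' (no match yet)
Bit 9: prefix='000' -> emit 'i', reset
Bit 10: prefix='1' -> emit 'e', reset
Bit 11: prefix='0' (no match yet)
Bit 12: prefix='01' -> emit 'm', reset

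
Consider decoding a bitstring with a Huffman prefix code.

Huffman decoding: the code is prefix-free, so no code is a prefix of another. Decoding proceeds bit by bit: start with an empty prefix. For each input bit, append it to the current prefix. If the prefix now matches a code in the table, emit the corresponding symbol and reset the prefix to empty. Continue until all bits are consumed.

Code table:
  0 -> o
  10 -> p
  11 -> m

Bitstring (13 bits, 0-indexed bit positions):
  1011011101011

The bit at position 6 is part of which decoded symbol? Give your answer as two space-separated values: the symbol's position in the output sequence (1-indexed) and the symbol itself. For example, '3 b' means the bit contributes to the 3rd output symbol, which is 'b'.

Answer: 4 m

Derivation:
Bit 0: prefix='1' (no match yet)
Bit 1: prefix='10' -> emit 'p', reset
Bit 2: prefix='1' (no match yet)
Bit 3: prefix='11' -> emit 'm', reset
Bit 4: prefix='0' -> emit 'o', reset
Bit 5: prefix='1' (no match yet)
Bit 6: prefix='11' -> emit 'm', reset
Bit 7: prefix='1' (no match yet)
Bit 8: prefix='10' -> emit 'p', reset
Bit 9: prefix='1' (no match yet)
Bit 10: prefix='10' -> emit 'p', reset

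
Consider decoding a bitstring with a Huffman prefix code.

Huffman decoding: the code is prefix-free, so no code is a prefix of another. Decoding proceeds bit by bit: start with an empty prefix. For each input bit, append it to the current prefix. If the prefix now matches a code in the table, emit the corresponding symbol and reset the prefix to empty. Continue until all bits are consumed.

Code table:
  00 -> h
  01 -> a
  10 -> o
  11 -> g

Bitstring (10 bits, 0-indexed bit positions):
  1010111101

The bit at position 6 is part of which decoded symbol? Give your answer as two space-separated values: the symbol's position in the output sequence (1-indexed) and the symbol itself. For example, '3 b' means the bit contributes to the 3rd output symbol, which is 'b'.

Answer: 4 g

Derivation:
Bit 0: prefix='1' (no match yet)
Bit 1: prefix='10' -> emit 'o', reset
Bit 2: prefix='1' (no match yet)
Bit 3: prefix='10' -> emit 'o', reset
Bit 4: prefix='1' (no match yet)
Bit 5: prefix='11' -> emit 'g', reset
Bit 6: prefix='1' (no match yet)
Bit 7: prefix='11' -> emit 'g', reset
Bit 8: prefix='0' (no match yet)
Bit 9: prefix='01' -> emit 'a', reset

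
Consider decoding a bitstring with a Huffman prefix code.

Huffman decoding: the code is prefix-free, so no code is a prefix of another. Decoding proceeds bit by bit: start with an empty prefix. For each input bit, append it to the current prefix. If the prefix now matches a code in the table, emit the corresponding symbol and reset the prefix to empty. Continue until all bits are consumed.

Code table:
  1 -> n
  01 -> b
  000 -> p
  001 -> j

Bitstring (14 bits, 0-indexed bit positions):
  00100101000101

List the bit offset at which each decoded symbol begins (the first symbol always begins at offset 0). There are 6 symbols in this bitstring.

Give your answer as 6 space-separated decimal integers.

Bit 0: prefix='0' (no match yet)
Bit 1: prefix='00' (no match yet)
Bit 2: prefix='001' -> emit 'j', reset
Bit 3: prefix='0' (no match yet)
Bit 4: prefix='00' (no match yet)
Bit 5: prefix='001' -> emit 'j', reset
Bit 6: prefix='0' (no match yet)
Bit 7: prefix='01' -> emit 'b', reset
Bit 8: prefix='0' (no match yet)
Bit 9: prefix='00' (no match yet)
Bit 10: prefix='000' -> emit 'p', reset
Bit 11: prefix='1' -> emit 'n', reset
Bit 12: prefix='0' (no match yet)
Bit 13: prefix='01' -> emit 'b', reset

Answer: 0 3 6 8 11 12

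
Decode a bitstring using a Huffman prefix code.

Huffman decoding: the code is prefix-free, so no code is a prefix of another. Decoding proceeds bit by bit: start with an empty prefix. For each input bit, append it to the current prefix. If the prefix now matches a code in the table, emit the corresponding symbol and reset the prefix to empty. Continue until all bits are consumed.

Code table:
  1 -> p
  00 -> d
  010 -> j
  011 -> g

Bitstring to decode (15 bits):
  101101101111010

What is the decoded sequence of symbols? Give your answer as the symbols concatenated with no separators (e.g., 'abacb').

Bit 0: prefix='1' -> emit 'p', reset
Bit 1: prefix='0' (no match yet)
Bit 2: prefix='01' (no match yet)
Bit 3: prefix='011' -> emit 'g', reset
Bit 4: prefix='0' (no match yet)
Bit 5: prefix='01' (no match yet)
Bit 6: prefix='011' -> emit 'g', reset
Bit 7: prefix='0' (no match yet)
Bit 8: prefix='01' (no match yet)
Bit 9: prefix='011' -> emit 'g', reset
Bit 10: prefix='1' -> emit 'p', reset
Bit 11: prefix='1' -> emit 'p', reset
Bit 12: prefix='0' (no match yet)
Bit 13: prefix='01' (no match yet)
Bit 14: prefix='010' -> emit 'j', reset

Answer: pgggppj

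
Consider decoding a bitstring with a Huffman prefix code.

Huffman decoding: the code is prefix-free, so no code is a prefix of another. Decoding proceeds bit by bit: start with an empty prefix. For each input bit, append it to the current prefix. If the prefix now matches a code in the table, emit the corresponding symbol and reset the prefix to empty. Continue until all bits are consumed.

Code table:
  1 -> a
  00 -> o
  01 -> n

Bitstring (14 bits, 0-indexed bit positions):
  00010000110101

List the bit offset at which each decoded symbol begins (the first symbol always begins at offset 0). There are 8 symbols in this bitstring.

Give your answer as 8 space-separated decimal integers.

Bit 0: prefix='0' (no match yet)
Bit 1: prefix='00' -> emit 'o', reset
Bit 2: prefix='0' (no match yet)
Bit 3: prefix='01' -> emit 'n', reset
Bit 4: prefix='0' (no match yet)
Bit 5: prefix='00' -> emit 'o', reset
Bit 6: prefix='0' (no match yet)
Bit 7: prefix='00' -> emit 'o', reset
Bit 8: prefix='1' -> emit 'a', reset
Bit 9: prefix='1' -> emit 'a', reset
Bit 10: prefix='0' (no match yet)
Bit 11: prefix='01' -> emit 'n', reset
Bit 12: prefix='0' (no match yet)
Bit 13: prefix='01' -> emit 'n', reset

Answer: 0 2 4 6 8 9 10 12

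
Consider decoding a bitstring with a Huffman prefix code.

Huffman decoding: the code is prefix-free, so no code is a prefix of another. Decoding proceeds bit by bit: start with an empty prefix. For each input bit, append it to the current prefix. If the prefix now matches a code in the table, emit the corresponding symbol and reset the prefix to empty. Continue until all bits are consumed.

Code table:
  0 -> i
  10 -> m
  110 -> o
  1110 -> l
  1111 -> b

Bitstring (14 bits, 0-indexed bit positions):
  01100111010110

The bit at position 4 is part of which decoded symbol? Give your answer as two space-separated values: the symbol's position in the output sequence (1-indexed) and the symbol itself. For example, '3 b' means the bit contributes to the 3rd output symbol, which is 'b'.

Answer: 3 i

Derivation:
Bit 0: prefix='0' -> emit 'i', reset
Bit 1: prefix='1' (no match yet)
Bit 2: prefix='11' (no match yet)
Bit 3: prefix='110' -> emit 'o', reset
Bit 4: prefix='0' -> emit 'i', reset
Bit 5: prefix='1' (no match yet)
Bit 6: prefix='11' (no match yet)
Bit 7: prefix='111' (no match yet)
Bit 8: prefix='1110' -> emit 'l', reset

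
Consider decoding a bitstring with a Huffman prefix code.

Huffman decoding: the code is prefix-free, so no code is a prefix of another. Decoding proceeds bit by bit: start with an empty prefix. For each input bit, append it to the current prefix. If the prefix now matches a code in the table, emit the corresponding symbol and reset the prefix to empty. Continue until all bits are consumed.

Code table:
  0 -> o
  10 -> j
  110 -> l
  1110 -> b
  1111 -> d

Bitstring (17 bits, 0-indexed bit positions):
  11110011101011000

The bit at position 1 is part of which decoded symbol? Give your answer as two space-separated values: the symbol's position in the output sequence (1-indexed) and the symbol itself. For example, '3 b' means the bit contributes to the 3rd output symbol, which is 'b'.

Answer: 1 d

Derivation:
Bit 0: prefix='1' (no match yet)
Bit 1: prefix='11' (no match yet)
Bit 2: prefix='111' (no match yet)
Bit 3: prefix='1111' -> emit 'd', reset
Bit 4: prefix='0' -> emit 'o', reset
Bit 5: prefix='0' -> emit 'o', reset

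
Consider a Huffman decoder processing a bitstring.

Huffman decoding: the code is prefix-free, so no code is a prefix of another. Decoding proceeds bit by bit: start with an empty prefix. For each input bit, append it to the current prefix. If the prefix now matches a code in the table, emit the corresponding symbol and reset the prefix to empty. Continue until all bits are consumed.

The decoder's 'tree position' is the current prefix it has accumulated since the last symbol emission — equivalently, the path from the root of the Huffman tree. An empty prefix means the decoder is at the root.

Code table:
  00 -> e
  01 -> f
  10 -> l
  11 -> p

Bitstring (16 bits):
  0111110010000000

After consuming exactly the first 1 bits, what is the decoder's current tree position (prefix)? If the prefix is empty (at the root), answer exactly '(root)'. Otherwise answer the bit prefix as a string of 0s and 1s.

Bit 0: prefix='0' (no match yet)

Answer: 0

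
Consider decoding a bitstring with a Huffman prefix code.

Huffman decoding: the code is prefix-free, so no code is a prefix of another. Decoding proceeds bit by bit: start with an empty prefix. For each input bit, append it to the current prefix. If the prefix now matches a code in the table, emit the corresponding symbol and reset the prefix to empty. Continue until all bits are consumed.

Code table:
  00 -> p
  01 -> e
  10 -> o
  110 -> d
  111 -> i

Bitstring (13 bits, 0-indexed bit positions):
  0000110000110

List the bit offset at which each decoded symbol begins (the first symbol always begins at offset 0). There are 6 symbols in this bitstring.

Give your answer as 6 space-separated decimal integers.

Bit 0: prefix='0' (no match yet)
Bit 1: prefix='00' -> emit 'p', reset
Bit 2: prefix='0' (no match yet)
Bit 3: prefix='00' -> emit 'p', reset
Bit 4: prefix='1' (no match yet)
Bit 5: prefix='11' (no match yet)
Bit 6: prefix='110' -> emit 'd', reset
Bit 7: prefix='0' (no match yet)
Bit 8: prefix='00' -> emit 'p', reset
Bit 9: prefix='0' (no match yet)
Bit 10: prefix='01' -> emit 'e', reset
Bit 11: prefix='1' (no match yet)
Bit 12: prefix='10' -> emit 'o', reset

Answer: 0 2 4 7 9 11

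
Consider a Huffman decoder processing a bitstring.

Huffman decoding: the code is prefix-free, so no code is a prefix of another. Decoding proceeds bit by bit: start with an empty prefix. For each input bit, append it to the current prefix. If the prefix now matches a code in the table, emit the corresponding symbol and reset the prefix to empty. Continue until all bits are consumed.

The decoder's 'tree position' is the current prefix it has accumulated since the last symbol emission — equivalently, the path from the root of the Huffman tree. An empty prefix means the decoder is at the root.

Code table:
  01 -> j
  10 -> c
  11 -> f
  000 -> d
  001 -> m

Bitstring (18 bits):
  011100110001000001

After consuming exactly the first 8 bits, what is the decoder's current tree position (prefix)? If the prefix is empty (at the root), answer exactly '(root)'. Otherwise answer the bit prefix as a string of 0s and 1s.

Answer: 1

Derivation:
Bit 0: prefix='0' (no match yet)
Bit 1: prefix='01' -> emit 'j', reset
Bit 2: prefix='1' (no match yet)
Bit 3: prefix='11' -> emit 'f', reset
Bit 4: prefix='0' (no match yet)
Bit 5: prefix='00' (no match yet)
Bit 6: prefix='001' -> emit 'm', reset
Bit 7: prefix='1' (no match yet)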